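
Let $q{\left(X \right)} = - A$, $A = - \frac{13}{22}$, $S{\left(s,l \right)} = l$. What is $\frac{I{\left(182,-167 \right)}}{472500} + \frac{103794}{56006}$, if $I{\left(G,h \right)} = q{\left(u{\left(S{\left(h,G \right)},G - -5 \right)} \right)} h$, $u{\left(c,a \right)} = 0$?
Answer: $\frac{539408520487}{291091185000} \approx 1.8531$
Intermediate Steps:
$A = - \frac{13}{22}$ ($A = \left(-13\right) \frac{1}{22} = - \frac{13}{22} \approx -0.59091$)
$q{\left(X \right)} = \frac{13}{22}$ ($q{\left(X \right)} = \left(-1\right) \left(- \frac{13}{22}\right) = \frac{13}{22}$)
$I{\left(G,h \right)} = \frac{13 h}{22}$
$\frac{I{\left(182,-167 \right)}}{472500} + \frac{103794}{56006} = \frac{\frac{13}{22} \left(-167\right)}{472500} + \frac{103794}{56006} = \left(- \frac{2171}{22}\right) \frac{1}{472500} + 103794 \cdot \frac{1}{56006} = - \frac{2171}{10395000} + \frac{51897}{28003} = \frac{539408520487}{291091185000}$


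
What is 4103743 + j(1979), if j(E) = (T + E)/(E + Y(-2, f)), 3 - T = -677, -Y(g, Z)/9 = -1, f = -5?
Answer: 8158243743/1988 ≈ 4.1037e+6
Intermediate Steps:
Y(g, Z) = 9 (Y(g, Z) = -9*(-1) = 9)
T = 680 (T = 3 - 1*(-677) = 3 + 677 = 680)
j(E) = (680 + E)/(9 + E) (j(E) = (680 + E)/(E + 9) = (680 + E)/(9 + E))
4103743 + j(1979) = 4103743 + (680 + 1979)/(9 + 1979) = 4103743 + 2659/1988 = 8158243743/1988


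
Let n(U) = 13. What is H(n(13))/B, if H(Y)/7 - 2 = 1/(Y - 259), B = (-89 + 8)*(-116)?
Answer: 3437/2311416 ≈ 0.0014870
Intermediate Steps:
B = 9396 (B = -81*(-116) = 9396)
H(Y) = 14 + 7/(-259 + Y) (H(Y) = 14 + 7/(Y - 259) = 14 + 7/(-259 + Y))
H(n(13))/B = (7*(-517 + 2*13)/(-259 + 13))/9396 = (7*(-517 + 26)/(-246))*(1/9396) = (7*(-1/246)*(-491))*(1/9396) = (3437/246)*(1/9396) = 3437/2311416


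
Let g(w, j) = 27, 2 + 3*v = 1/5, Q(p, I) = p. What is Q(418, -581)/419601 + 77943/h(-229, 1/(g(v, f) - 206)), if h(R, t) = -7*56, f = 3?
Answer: -4672113841/23497656 ≈ -198.83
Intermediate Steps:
v = -⅗ (v = -⅔ + (⅓)/5 = -⅔ + (⅓)*(⅕) = -⅔ + 1/15 = -⅗ ≈ -0.60000)
h(R, t) = -392
Q(418, -581)/419601 + 77943/h(-229, 1/(g(v, f) - 206)) = 418/419601 + 77943/(-392) = 418*(1/419601) + 77943*(-1/392) = 418/419601 - 77943/392 = -4672113841/23497656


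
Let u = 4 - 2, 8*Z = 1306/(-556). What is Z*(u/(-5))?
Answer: 653/5560 ≈ 0.11745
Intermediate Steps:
Z = -653/2224 (Z = (1306/(-556))/8 = (1306*(-1/556))/8 = (1/8)*(-653/278) = -653/2224 ≈ -0.29362)
u = 2
Z*(u/(-5)) = -653/(1112*(-5)) = -653*(-1)/(1112*5) = -653/2224*(-2/5) = 653/5560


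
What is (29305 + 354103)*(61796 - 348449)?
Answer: -109905053424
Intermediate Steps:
(29305 + 354103)*(61796 - 348449) = 383408*(-286653) = -109905053424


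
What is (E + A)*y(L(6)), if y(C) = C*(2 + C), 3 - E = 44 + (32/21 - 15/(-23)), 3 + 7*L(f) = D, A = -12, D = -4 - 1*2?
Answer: 399750/7889 ≈ 50.672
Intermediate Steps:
D = -6 (D = -4 - 2 = -6)
L(f) = -9/7 (L(f) = -3/7 + (⅐)*(-6) = -3/7 - 6/7 = -9/7)
E = -20854/483 (E = 3 - (44 + (32/21 - 15/(-23))) = 3 - (44 + (32*(1/21) - 15*(-1/23))) = 3 - (44 + (32/21 + 15/23)) = 3 - (44 + 1051/483) = 3 - 1*22303/483 = 3 - 22303/483 = -20854/483 ≈ -43.176)
(E + A)*y(L(6)) = (-20854/483 - 12)*(-9*(2 - 9/7)/7) = -(-79950)*5/(1127*7) = -26650/483*(-45/49) = 399750/7889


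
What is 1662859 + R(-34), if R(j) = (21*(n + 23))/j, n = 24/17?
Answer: 961123787/578 ≈ 1.6628e+6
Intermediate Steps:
n = 24/17 (n = 24*(1/17) = 24/17 ≈ 1.4118)
R(j) = 8715/(17*j) (R(j) = (21*(24/17 + 23))/j = (21*(415/17))/j = 8715/(17*j))
1662859 + R(-34) = 1662859 + (8715/17)/(-34) = 1662859 + (8715/17)*(-1/34) = 1662859 - 8715/578 = 961123787/578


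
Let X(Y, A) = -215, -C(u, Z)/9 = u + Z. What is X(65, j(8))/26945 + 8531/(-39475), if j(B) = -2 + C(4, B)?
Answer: -47670984/212730775 ≈ -0.22409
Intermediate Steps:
C(u, Z) = -9*Z - 9*u (C(u, Z) = -9*(u + Z) = -9*(Z + u) = -9*Z - 9*u)
j(B) = -38 - 9*B (j(B) = -2 + (-9*B - 9*4) = -2 + (-9*B - 36) = -2 + (-36 - 9*B) = -38 - 9*B)
X(65, j(8))/26945 + 8531/(-39475) = -215/26945 + 8531/(-39475) = -215*1/26945 + 8531*(-1/39475) = -43/5389 - 8531/39475 = -47670984/212730775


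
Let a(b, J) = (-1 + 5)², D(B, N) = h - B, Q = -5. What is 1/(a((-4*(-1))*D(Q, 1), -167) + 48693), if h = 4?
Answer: 1/48709 ≈ 2.0530e-5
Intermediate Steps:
D(B, N) = 4 - B
a(b, J) = 16 (a(b, J) = 4² = 16)
1/(a((-4*(-1))*D(Q, 1), -167) + 48693) = 1/(16 + 48693) = 1/48709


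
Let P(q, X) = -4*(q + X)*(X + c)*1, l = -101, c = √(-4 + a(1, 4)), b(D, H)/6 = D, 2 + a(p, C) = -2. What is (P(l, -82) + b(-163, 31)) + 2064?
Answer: -58938 + 1464*I*√2 ≈ -58938.0 + 2070.4*I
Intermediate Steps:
a(p, C) = -4 (a(p, C) = -2 - 2 = -4)
b(D, H) = 6*D
c = 2*I*√2 (c = √(-4 - 4) = √(-8) = 2*I*√2 ≈ 2.8284*I)
P(q, X) = -4*(X + q)*(X + 2*I*√2) (P(q, X) = -4*(q + X)*(X + 2*I*√2)*1 = -4*(X + q)*(X + 2*I*√2)*1 = -4*(X + q)*(X + 2*I*√2))
(P(l, -82) + b(-163, 31)) + 2064 = ((-4*(-82)² - 4*(-82)*(-101) - 8*I*(-82)*√2 - 8*I*(-101)*√2) + 6*(-163)) + 2064 = ((-4*6724 - 33128 + 656*I*√2 + 808*I*√2) - 978) + 2064 = ((-26896 - 33128 + 656*I*√2 + 808*I*√2) - 978) + 2064 = ((-60024 + 1464*I*√2) - 978) + 2064 = (-61002 + 1464*I*√2) + 2064 = -58938 + 1464*I*√2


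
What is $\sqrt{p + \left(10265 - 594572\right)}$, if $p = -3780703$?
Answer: $i \sqrt{4365010} \approx 2089.3 i$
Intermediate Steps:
$\sqrt{p + \left(10265 - 594572\right)} = \sqrt{-3780703 + \left(10265 - 594572\right)} = \sqrt{-3780703 - 584307} = \sqrt{-4365010} = i \sqrt{4365010}$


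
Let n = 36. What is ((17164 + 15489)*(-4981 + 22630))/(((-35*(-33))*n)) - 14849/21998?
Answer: 704259529277/50815380 ≈ 13859.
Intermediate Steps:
((17164 + 15489)*(-4981 + 22630))/(((-35*(-33))*n)) - 14849/21998 = ((17164 + 15489)*(-4981 + 22630))/((-35*(-33)*36)) - 14849/21998 = (32653*17649)/((1155*36)) - 14849*1/21998 = 576292797/41580 - 14849/21998 = 576292797*(1/41580) - 14849/21998 = 64032533/4620 - 14849/21998 = 704259529277/50815380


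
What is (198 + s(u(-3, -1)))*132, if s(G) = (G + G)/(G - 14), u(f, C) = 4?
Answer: 130152/5 ≈ 26030.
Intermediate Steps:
s(G) = 2*G/(-14 + G) (s(G) = (2*G)/(-14 + G) = 2*G/(-14 + G))
(198 + s(u(-3, -1)))*132 = (198 + 2*4/(-14 + 4))*132 = (198 + 2*4/(-10))*132 = (198 + 2*4*(-1/10))*132 = (198 - 4/5)*132 = (986/5)*132 = 130152/5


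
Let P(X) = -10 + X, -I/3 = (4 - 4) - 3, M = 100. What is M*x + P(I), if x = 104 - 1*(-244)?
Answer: 34799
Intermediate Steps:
I = 9 (I = -3*((4 - 4) - 3) = -3*(0 - 3) = -3*(-3) = 9)
x = 348 (x = 104 + 244 = 348)
M*x + P(I) = 100*348 + (-10 + 9) = 34800 - 1 = 34799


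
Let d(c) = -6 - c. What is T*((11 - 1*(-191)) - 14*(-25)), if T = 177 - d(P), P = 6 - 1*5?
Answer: 101568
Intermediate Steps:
P = 1 (P = 6 - 5 = 1)
T = 184 (T = 177 - (-6 - 1*1) = 177 - (-6 - 1) = 177 - 1*(-7) = 177 + 7 = 184)
T*((11 - 1*(-191)) - 14*(-25)) = 184*((11 - 1*(-191)) - 14*(-25)) = 184*((11 + 191) + 350) = 184*(202 + 350) = 184*552 = 101568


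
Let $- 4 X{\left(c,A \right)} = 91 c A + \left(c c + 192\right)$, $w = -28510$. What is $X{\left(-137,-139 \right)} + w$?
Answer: $- \frac{932957}{2} \approx -4.6648 \cdot 10^{5}$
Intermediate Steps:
$X{\left(c,A \right)} = -48 - \frac{c^{2}}{4} - \frac{91 A c}{4}$ ($X{\left(c,A \right)} = - \frac{91 c A + \left(c c + 192\right)}{4} = - \frac{91 A c + \left(c^{2} + 192\right)}{4} = - \frac{91 A c + \left(192 + c^{2}\right)}{4} = - \frac{192 + c^{2} + 91 A c}{4} = -48 - \frac{c^{2}}{4} - \frac{91 A c}{4}$)
$X{\left(-137,-139 \right)} + w = \left(-48 - \frac{\left(-137\right)^{2}}{4} - \left(- \frac{12649}{4}\right) \left(-137\right)\right) - 28510 = \left(-48 - \frac{18769}{4} - \frac{1732913}{4}\right) - 28510 = - \frac{875937}{2} - 28510 = - \frac{932957}{2}$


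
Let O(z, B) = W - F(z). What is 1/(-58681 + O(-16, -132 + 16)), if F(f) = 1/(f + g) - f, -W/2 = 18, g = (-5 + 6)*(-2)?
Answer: -18/1057193 ≈ -1.7026e-5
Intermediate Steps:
g = -2 (g = 1*(-2) = -2)
W = -36 (W = -2*18 = -36)
F(f) = 1/(-2 + f) - f (F(f) = 1/(f - 2) - f = 1/(-2 + f) - f)
O(z, B) = -36 - (1 - z² + 2*z)/(-2 + z)
1/(-58681 + O(-16, -132 + 16)) = 1/(-58681 + (71 + (-16)² - 38*(-16))/(-2 - 16)) = 1/(-58681 + (71 + 256 + 608)/(-18)) = 1/(-58681 - 1/18*935) = 1/(-58681 - 935/18) = 1/(-1057193/18) = -18/1057193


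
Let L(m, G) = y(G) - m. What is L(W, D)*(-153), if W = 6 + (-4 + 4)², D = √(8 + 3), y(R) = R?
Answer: 918 - 153*√11 ≈ 410.56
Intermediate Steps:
D = √11 ≈ 3.3166
W = 6 (W = 6 + 0² = 6 + 0 = 6)
L(m, G) = G - m
L(W, D)*(-153) = (√11 - 1*6)*(-153) = (√11 - 6)*(-153) = (-6 + √11)*(-153) = 918 - 153*√11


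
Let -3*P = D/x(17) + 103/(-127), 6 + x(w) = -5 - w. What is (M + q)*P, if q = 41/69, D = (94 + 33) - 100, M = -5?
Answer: -479788/184023 ≈ -2.6072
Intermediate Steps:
D = 27 (D = 127 - 100 = 27)
x(w) = -11 - w (x(w) = -6 + (-5 - w) = -11 - w)
q = 41/69 (q = 41*(1/69) = 41/69 ≈ 0.59420)
P = 6313/10668 (P = -(27/(-11 - 1*17) + 103/(-127))/3 = -(27/(-11 - 17) + 103*(-1/127))/3 = -(27/(-28) - 103/127)/3 = -(27*(-1/28) - 103/127)/3 = -(-27/28 - 103/127)/3 = -1/3*(-6313/3556) = 6313/10668 ≈ 0.59177)
(M + q)*P = (-5 + 41/69)*(6313/10668) = -304/69*6313/10668 = -479788/184023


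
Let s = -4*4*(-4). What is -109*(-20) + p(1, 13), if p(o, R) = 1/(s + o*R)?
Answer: 167861/77 ≈ 2180.0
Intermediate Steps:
s = 64 (s = -16*(-4) = 64)
p(o, R) = 1/(64 + R*o) (p(o, R) = 1/(64 + o*R) = 1/(64 + R*o))
-109*(-20) + p(1, 13) = -109*(-20) + 1/(64 + 13*1) = 2180 + 1/(64 + 13) = 2180 + 1/77 = 167861/77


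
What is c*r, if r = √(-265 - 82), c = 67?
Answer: 67*I*√347 ≈ 1248.1*I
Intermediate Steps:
r = I*√347 (r = √(-347) = I*√347 ≈ 18.628*I)
c*r = 67*(I*√347) = 67*I*√347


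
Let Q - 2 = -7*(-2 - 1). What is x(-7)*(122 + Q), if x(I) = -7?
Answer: -1015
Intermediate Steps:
Q = 23 (Q = 2 - 7*(-2 - 1) = 2 - 7*(-3) = 2 - 1*(-21) = 2 + 21 = 23)
x(-7)*(122 + Q) = -7*(122 + 23) = -7*145 = -1015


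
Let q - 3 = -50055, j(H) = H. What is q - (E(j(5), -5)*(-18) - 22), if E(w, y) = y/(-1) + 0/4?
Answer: -49940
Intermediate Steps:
E(w, y) = -y (E(w, y) = y*(-1) + 0*(¼) = -y + 0 = -y)
q = -50052 (q = 3 - 50055 = -50052)
q - (E(j(5), -5)*(-18) - 22) = -50052 - (-1*(-5)*(-18) - 22) = -50052 - (5*(-18) - 22) = -50052 - (-90 - 22) = -50052 - 1*(-112) = -50052 + 112 = -49940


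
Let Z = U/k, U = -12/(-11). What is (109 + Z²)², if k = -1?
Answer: 177768889/14641 ≈ 12142.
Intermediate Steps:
U = 12/11 (U = -12*(-1/11) = 12/11 ≈ 1.0909)
Z = -12/11 (Z = (12/11)/(-1) = (12/11)*(-1) = -12/11 ≈ -1.0909)
(109 + Z²)² = (109 + (-12/11)²)² = (109 + 144/121)² = (13333/121)² = 177768889/14641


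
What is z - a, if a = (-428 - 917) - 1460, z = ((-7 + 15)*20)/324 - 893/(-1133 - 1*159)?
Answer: 15456467/5508 ≈ 2806.2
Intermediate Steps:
z = 6527/5508 (z = (8*20)*(1/324) - 893/(-1133 - 159) = 160*(1/324) - 893/(-1292) = 40/81 - 893*(-1/1292) = 40/81 + 47/68 = 6527/5508 ≈ 1.1850)
a = -2805 (a = -1345 - 1460 = -2805)
z - a = 6527/5508 - 1*(-2805) = 6527/5508 + 2805 = 15456467/5508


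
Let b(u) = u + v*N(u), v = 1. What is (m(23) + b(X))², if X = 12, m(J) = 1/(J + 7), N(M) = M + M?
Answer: 1168561/900 ≈ 1298.4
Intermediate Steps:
N(M) = 2*M
m(J) = 1/(7 + J)
b(u) = 3*u (b(u) = u + 1*(2*u) = u + 2*u = 3*u)
(m(23) + b(X))² = (1/(7 + 23) + 3*12)² = (1/30 + 36)² = (1081/30)² = 1168561/900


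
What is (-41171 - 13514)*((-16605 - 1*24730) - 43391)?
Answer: 4633241310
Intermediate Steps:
(-41171 - 13514)*((-16605 - 1*24730) - 43391) = -54685*((-16605 - 24730) - 43391) = -54685*(-41335 - 43391) = -54685*(-84726) = 4633241310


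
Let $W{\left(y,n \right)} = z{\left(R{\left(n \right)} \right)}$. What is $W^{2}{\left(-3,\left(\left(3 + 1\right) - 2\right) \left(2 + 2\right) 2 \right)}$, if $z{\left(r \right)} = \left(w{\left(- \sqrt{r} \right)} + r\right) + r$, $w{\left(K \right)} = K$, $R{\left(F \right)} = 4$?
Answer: $36$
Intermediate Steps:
$z{\left(r \right)} = - \sqrt{r} + 2 r$ ($z{\left(r \right)} = \left(- \sqrt{r} + r\right) + r = \left(r - \sqrt{r}\right) + r = - \sqrt{r} + 2 r$)
$W{\left(y,n \right)} = 6$ ($W{\left(y,n \right)} = - \sqrt{4} + 2 \cdot 4 = \left(-1\right) 2 + 8 = -2 + 8 = 6$)
$W^{2}{\left(-3,\left(\left(3 + 1\right) - 2\right) \left(2 + 2\right) 2 \right)} = 6^{2} = 36$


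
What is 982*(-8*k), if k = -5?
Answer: 39280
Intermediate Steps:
982*(-8*k) = 982*(-8*(-5)) = 982*40 = 39280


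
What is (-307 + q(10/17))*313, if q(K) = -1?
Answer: -96404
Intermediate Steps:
(-307 + q(10/17))*313 = (-307 - 1)*313 = -308*313 = -96404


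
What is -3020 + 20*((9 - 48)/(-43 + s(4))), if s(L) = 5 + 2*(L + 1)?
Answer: -20945/7 ≈ -2992.1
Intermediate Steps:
s(L) = 7 + 2*L (s(L) = 5 + 2*(1 + L) = 5 + (2 + 2*L) = 7 + 2*L)
-3020 + 20*((9 - 48)/(-43 + s(4))) = -3020 + 20*((9 - 48)/(-43 + (7 + 2*4))) = -3020 + 20*(-39/(-43 + (7 + 8))) = -3020 + 20*(-39/(-43 + 15)) = -3020 + 20*(-39/(-28)) = -3020 + 20*(-39*(-1/28)) = -3020 + 20*(39/28) = -3020 + 195/7 = -20945/7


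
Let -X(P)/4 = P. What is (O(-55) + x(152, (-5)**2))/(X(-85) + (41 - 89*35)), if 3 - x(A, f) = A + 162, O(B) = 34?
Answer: 277/2734 ≈ 0.10132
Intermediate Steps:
x(A, f) = -159 - A (x(A, f) = 3 - (A + 162) = 3 - (162 + A) = 3 + (-162 - A) = -159 - A)
X(P) = -4*P
(O(-55) + x(152, (-5)**2))/(X(-85) + (41 - 89*35)) = (34 + (-159 - 1*152))/(-4*(-85) + (41 - 89*35)) = (34 + (-159 - 152))/(340 + (41 - 3115)) = (34 - 311)/(340 - 3074) = -277/(-2734) = -277*(-1/2734) = 277/2734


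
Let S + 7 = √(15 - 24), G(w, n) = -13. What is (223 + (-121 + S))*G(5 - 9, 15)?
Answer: -1235 - 39*I ≈ -1235.0 - 39.0*I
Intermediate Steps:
S = -7 + 3*I (S = -7 + √(15 - 24) = -7 + √(-9) = -7 + 3*I ≈ -7.0 + 3.0*I)
(223 + (-121 + S))*G(5 - 9, 15) = (223 + (-121 + (-7 + 3*I)))*(-13) = (223 + (-128 + 3*I))*(-13) = (95 + 3*I)*(-13) = -1235 - 39*I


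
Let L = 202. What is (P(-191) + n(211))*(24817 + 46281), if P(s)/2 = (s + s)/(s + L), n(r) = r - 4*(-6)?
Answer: 129469458/11 ≈ 1.1770e+7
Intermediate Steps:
n(r) = 24 + r (n(r) = r + 24 = 24 + r)
P(s) = 4*s/(202 + s) (P(s) = 2*((s + s)/(s + 202)) = 2*((2*s)/(202 + s)) = 2*(2*s/(202 + s)) = 4*s/(202 + s))
(P(-191) + n(211))*(24817 + 46281) = (4*(-191)/(202 - 191) + (24 + 211))*(24817 + 46281) = (4*(-191)/11 + 235)*71098 = (4*(-191)*(1/11) + 235)*71098 = (-764/11 + 235)*71098 = (1821/11)*71098 = 129469458/11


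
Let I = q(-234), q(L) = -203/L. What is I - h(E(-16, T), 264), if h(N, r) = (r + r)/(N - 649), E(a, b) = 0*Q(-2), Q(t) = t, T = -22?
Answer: 23209/13806 ≈ 1.6811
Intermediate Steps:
I = 203/234 (I = -203/(-234) = -203*(-1/234) = 203/234 ≈ 0.86752)
E(a, b) = 0 (E(a, b) = 0*(-2) = 0)
h(N, r) = 2*r/(-649 + N) (h(N, r) = (2*r)/(-649 + N) = 2*r/(-649 + N))
I - h(E(-16, T), 264) = 203/234 - 2*264/(-649 + 0) = 203/234 - 2*264/(-649) = 203/234 - 2*264*(-1)/649 = 203/234 - 1*(-48/59) = 203/234 + 48/59 = 23209/13806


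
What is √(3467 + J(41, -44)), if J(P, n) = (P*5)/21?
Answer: 2*√383313/21 ≈ 58.964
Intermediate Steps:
J(P, n) = 5*P/21 (J(P, n) = (5*P)*(1/21) = 5*P/21)
√(3467 + J(41, -44)) = √(3467 + (5/21)*41) = √(3467 + 205/21) = √(73012/21) = 2*√383313/21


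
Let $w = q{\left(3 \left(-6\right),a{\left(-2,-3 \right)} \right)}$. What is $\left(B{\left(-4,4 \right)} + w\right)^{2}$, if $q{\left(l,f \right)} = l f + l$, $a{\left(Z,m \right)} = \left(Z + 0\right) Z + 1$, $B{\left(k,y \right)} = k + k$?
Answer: $13456$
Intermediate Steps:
$B{\left(k,y \right)} = 2 k$
$a{\left(Z,m \right)} = 1 + Z^{2}$ ($a{\left(Z,m \right)} = Z Z + 1 = Z^{2} + 1 = 1 + Z^{2}$)
$q{\left(l,f \right)} = l + f l$ ($q{\left(l,f \right)} = f l + l = l + f l$)
$w = -108$ ($w = 3 \left(-6\right) \left(1 + \left(1 + \left(-2\right)^{2}\right)\right) = - 18 \left(1 + \left(1 + 4\right)\right) = - 18 \left(1 + 5\right) = \left(-18\right) 6 = -108$)
$\left(B{\left(-4,4 \right)} + w\right)^{2} = \left(2 \left(-4\right) - 108\right)^{2} = \left(-8 - 108\right)^{2} = \left(-116\right)^{2} = 13456$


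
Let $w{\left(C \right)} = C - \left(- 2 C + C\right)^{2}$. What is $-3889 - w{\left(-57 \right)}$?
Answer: $-583$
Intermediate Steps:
$w{\left(C \right)} = C - C^{2}$ ($w{\left(C \right)} = C - \left(- C\right)^{2} = C - C^{2}$)
$-3889 - w{\left(-57 \right)} = -3889 - - 57 \left(1 - -57\right) = -3889 - - 57 \left(1 + 57\right) = -3889 - \left(-57\right) 58 = -3889 - -3306 = -3889 + 3306 = -583$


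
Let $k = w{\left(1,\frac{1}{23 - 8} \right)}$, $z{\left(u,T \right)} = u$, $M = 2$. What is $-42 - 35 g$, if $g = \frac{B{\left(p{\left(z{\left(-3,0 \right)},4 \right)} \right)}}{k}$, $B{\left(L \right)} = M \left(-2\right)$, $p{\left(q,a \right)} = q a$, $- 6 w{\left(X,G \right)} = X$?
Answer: $-882$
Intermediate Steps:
$w{\left(X,G \right)} = - \frac{X}{6}$
$p{\left(q,a \right)} = a q$
$k = - \frac{1}{6}$ ($k = \left(- \frac{1}{6}\right) 1 = - \frac{1}{6} \approx -0.16667$)
$B{\left(L \right)} = -4$ ($B{\left(L \right)} = 2 \left(-2\right) = -4$)
$g = 24$ ($g = - \frac{4}{- \frac{1}{6}} = \left(-4\right) \left(-6\right) = 24$)
$-42 - 35 g = -42 - 840 = -882$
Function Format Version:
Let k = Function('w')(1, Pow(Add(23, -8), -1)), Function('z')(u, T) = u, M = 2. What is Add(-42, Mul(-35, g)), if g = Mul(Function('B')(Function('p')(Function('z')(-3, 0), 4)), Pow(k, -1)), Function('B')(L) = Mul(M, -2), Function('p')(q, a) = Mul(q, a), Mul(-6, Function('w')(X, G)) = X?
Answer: -882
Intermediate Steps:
Function('w')(X, G) = Mul(Rational(-1, 6), X)
Function('p')(q, a) = Mul(a, q)
k = Rational(-1, 6) (k = Mul(Rational(-1, 6), 1) = Rational(-1, 6) ≈ -0.16667)
Function('B')(L) = -4 (Function('B')(L) = Mul(2, -2) = -4)
g = 24 (g = Mul(-4, Pow(Rational(-1, 6), -1)) = Mul(-4, -6) = 24)
Add(-42, Mul(-35, g)) = Add(-42, Mul(-35, 24)) = Add(-42, -840) = -882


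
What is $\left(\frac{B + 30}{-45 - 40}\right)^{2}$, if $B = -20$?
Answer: $\frac{4}{289} \approx 0.013841$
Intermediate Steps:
$\left(\frac{B + 30}{-45 - 40}\right)^{2} = \left(\frac{-20 + 30}{-45 - 40}\right)^{2} = \left(\frac{10}{-85}\right)^{2} = \left(10 \left(- \frac{1}{85}\right)\right)^{2} = \left(- \frac{2}{17}\right)^{2} = \frac{4}{289}$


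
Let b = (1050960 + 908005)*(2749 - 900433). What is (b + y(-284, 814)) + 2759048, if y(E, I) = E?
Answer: -1758528778296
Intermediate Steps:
b = -1758531537060 (b = 1958965*(-897684) = -1758531537060)
(b + y(-284, 814)) + 2759048 = (-1758531537060 - 284) + 2759048 = -1758531537344 + 2759048 = -1758528778296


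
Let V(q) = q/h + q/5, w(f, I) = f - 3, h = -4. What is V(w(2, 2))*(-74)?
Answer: -37/10 ≈ -3.7000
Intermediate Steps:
w(f, I) = -3 + f
V(q) = -q/20 (V(q) = q/(-4) + q/5 = q*(-1/4) + q*(1/5) = -q/4 + q/5 = -q/20)
V(w(2, 2))*(-74) = -(-3 + 2)/20*(-74) = -1/20*(-1)*(-74) = (1/20)*(-74) = -37/10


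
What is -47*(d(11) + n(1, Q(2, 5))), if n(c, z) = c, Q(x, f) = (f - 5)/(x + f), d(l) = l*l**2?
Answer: -62604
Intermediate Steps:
d(l) = l**3
Q(x, f) = (-5 + f)/(f + x)
-47*(d(11) + n(1, Q(2, 5))) = -47*(11**3 + 1) = -47*(1331 + 1) = -47*1332 = -1*62604 = -62604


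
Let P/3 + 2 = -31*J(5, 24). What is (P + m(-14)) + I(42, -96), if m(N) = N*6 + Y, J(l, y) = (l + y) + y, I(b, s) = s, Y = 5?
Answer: -5110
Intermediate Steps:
J(l, y) = l + 2*y
m(N) = 5 + 6*N (m(N) = N*6 + 5 = 6*N + 5 = 5 + 6*N)
P = -4935 (P = -6 + 3*(-31*(5 + 2*24)) = -6 + 3*(-31*(5 + 48)) = -6 + 3*(-31*53) = -6 + 3*(-1643) = -6 - 4929 = -4935)
(P + m(-14)) + I(42, -96) = (-4935 + (5 + 6*(-14))) - 96 = (-4935 + (5 - 84)) - 96 = (-4935 - 79) - 96 = -5014 - 96 = -5110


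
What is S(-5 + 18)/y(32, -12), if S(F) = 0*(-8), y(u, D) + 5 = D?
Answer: 0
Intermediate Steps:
y(u, D) = -5 + D
S(F) = 0
S(-5 + 18)/y(32, -12) = 0/(-5 - 12) = 0/(-17) = 0*(-1/17) = 0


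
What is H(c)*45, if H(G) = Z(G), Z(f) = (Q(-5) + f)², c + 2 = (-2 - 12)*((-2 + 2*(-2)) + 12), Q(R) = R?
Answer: 372645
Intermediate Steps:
c = -86 (c = -2 + (-2 - 12)*((-2 + 2*(-2)) + 12) = -2 - 14*((-2 - 4) + 12) = -2 - 14*(-6 + 12) = -2 - 14*6 = -2 - 84 = -86)
Z(f) = (-5 + f)²
H(G) = (-5 + G)²
H(c)*45 = (-5 - 86)²*45 = (-91)²*45 = 8281*45 = 372645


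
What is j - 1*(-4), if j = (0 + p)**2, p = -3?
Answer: 13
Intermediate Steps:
j = 9 (j = (0 - 3)**2 = (-3)**2 = 9)
j - 1*(-4) = 9 - 1*(-4) = 9 + 4 = 13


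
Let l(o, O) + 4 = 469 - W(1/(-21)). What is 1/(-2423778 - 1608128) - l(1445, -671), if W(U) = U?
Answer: -39375594017/84670026 ≈ -465.05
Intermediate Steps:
l(o, O) = 9766/21 (l(o, O) = -4 + (469 - 1/(-21)) = -4 + (469 - 1*(-1/21)) = -4 + (469 + 1/21) = -4 + 9850/21 = 9766/21)
1/(-2423778 - 1608128) - l(1445, -671) = 1/(-2423778 - 1608128) - 1*9766/21 = 1/(-4031906) - 9766/21 = -1/4031906 - 9766/21 = -39375594017/84670026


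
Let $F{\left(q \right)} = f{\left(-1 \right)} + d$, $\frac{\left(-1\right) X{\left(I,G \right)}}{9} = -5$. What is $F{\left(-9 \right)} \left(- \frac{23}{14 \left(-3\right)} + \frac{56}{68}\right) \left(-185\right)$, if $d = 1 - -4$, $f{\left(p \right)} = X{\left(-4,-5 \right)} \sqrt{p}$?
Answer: $- \frac{905575}{714} - \frac{2716725 i}{238} \approx -1268.3 - 11415.0 i$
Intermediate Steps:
$X{\left(I,G \right)} = 45$ ($X{\left(I,G \right)} = \left(-9\right) \left(-5\right) = 45$)
$f{\left(p \right)} = 45 \sqrt{p}$
$d = 5$ ($d = 1 + 4 = 5$)
$F{\left(q \right)} = 5 + 45 i$ ($F{\left(q \right)} = 45 \sqrt{-1} + 5 = 45 i + 5 = 5 + 45 i$)
$F{\left(-9 \right)} \left(- \frac{23}{14 \left(-3\right)} + \frac{56}{68}\right) \left(-185\right) = \left(5 + 45 i\right) \left(- \frac{23}{14 \left(-3\right)} + \frac{56}{68}\right) \left(-185\right) = \left(5 + 45 i\right) \left(- \frac{23}{-42} + 56 \cdot \frac{1}{68}\right) \left(-185\right) = \left(5 + 45 i\right) \left(\left(-23\right) \left(- \frac{1}{42}\right) + \frac{14}{17}\right) \left(-185\right) = \left(5 + 45 i\right) \left(\frac{23}{42} + \frac{14}{17}\right) \left(-185\right) = \left(5 + 45 i\right) \frac{979}{714} \left(-185\right) = \left(\frac{4895}{714} + \frac{14685 i}{238}\right) \left(-185\right) = - \frac{905575}{714} - \frac{2716725 i}{238}$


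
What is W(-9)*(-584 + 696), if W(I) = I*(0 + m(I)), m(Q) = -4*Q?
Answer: -36288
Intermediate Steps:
W(I) = -4*I² (W(I) = I*(0 - 4*I) = I*(-4*I) = -4*I²)
W(-9)*(-584 + 696) = (-4*(-9)²)*(-584 + 696) = -4*81*112 = -324*112 = -36288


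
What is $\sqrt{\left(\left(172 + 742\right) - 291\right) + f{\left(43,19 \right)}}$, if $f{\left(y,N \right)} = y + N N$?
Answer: $\sqrt{1027} \approx 32.047$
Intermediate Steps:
$f{\left(y,N \right)} = y + N^{2}$
$\sqrt{\left(\left(172 + 742\right) - 291\right) + f{\left(43,19 \right)}} = \sqrt{\left(\left(172 + 742\right) - 291\right) + \left(43 + 19^{2}\right)} = \sqrt{\left(914 - 291\right) + \left(43 + 361\right)} = \sqrt{623 + 404} = \sqrt{1027}$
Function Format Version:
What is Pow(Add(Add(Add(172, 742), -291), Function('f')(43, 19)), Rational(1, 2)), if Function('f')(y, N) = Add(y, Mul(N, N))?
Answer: Pow(1027, Rational(1, 2)) ≈ 32.047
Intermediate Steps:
Function('f')(y, N) = Add(y, Pow(N, 2))
Pow(Add(Add(Add(172, 742), -291), Function('f')(43, 19)), Rational(1, 2)) = Pow(Add(Add(Add(172, 742), -291), Add(43, Pow(19, 2))), Rational(1, 2)) = Pow(Add(Add(914, -291), Add(43, 361)), Rational(1, 2)) = Pow(Add(623, 404), Rational(1, 2)) = Pow(1027, Rational(1, 2))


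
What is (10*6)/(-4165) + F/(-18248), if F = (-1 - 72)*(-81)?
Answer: -5144505/15200584 ≈ -0.33844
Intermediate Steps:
F = 5913 (F = -73*(-81) = 5913)
(10*6)/(-4165) + F/(-18248) = (10*6)/(-4165) + 5913/(-18248) = 60*(-1/4165) + 5913*(-1/18248) = -12/833 - 5913/18248 = -5144505/15200584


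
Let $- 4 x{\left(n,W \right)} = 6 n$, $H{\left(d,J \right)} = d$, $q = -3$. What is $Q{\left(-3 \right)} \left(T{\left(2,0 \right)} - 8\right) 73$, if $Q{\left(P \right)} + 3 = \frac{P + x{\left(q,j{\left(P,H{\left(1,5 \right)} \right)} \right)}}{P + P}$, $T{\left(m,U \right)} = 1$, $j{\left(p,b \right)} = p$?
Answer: $\frac{6643}{4} \approx 1660.8$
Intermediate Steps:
$x{\left(n,W \right)} = - \frac{3 n}{2}$ ($x{\left(n,W \right)} = - \frac{6 n}{4} = - \frac{3 n}{2}$)
$Q{\left(P \right)} = -3 + \frac{\frac{9}{2} + P}{2 P}$ ($Q{\left(P \right)} = -3 + \frac{P - - \frac{9}{2}}{P + P} = -3 + \frac{P + \frac{9}{2}}{2 P} = -3 + \left(\frac{9}{2} + P\right) \frac{1}{2 P} = -3 + \frac{\frac{9}{2} + P}{2 P}$)
$Q{\left(-3 \right)} \left(T{\left(2,0 \right)} - 8\right) 73 = \frac{9 - -30}{4 \left(-3\right)} \left(1 - 8\right) 73 = \frac{1}{4} \left(- \frac{1}{3}\right) \left(9 + 30\right) \left(1 + \left(-14 + 6\right)\right) 73 = \frac{1}{4} \left(- \frac{1}{3}\right) 39 \left(1 - 8\right) 73 = - \frac{13 \left(\left(-7\right) 73\right)}{4} = \left(- \frac{13}{4}\right) \left(-511\right) = \frac{6643}{4}$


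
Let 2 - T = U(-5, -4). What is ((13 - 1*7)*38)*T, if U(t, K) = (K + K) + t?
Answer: 3420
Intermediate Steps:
U(t, K) = t + 2*K (U(t, K) = 2*K + t = t + 2*K)
T = 15 (T = 2 - (-5 + 2*(-4)) = 2 - (-5 - 8) = 2 - 1*(-13) = 2 + 13 = 15)
((13 - 1*7)*38)*T = ((13 - 1*7)*38)*15 = ((13 - 7)*38)*15 = (6*38)*15 = 228*15 = 3420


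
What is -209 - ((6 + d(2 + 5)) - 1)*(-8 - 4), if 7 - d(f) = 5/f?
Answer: -515/7 ≈ -73.571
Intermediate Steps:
d(f) = 7 - 5/f
-209 - ((6 + d(2 + 5)) - 1)*(-8 - 4) = -209 - ((6 + (7 - 5/(2 + 5))) - 1)*(-8 - 4) = -209 - ((6 + (7 - 5/7)) - 1)*(-12) = -209 - ((6 + 44/7) - 1)*(-12) = -209 - (86/7 - 1)*(-12) = -209 - 79*(-12)/7 = -209 - 1*(-948/7) = -209 + 948/7 = -515/7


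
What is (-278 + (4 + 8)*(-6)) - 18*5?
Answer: -440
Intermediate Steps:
(-278 + (4 + 8)*(-6)) - 18*5 = (-278 + 12*(-6)) - 90 = (-278 - 72) - 90 = -350 - 90 = -440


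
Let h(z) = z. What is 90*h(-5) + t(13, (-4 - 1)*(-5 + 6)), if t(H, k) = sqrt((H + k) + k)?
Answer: -450 + sqrt(3) ≈ -448.27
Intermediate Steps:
t(H, k) = sqrt(H + 2*k)
90*h(-5) + t(13, (-4 - 1)*(-5 + 6)) = 90*(-5) + sqrt(13 + 2*((-4 - 1)*(-5 + 6))) = -450 + sqrt(13 + 2*(-5*1)) = -450 + sqrt(13 + 2*(-5)) = -450 + sqrt(13 - 10) = -450 + sqrt(3)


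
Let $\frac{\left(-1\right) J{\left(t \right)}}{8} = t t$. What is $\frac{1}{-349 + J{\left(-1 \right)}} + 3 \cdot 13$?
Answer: $\frac{13922}{357} \approx 38.997$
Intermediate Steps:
$J{\left(t \right)} = - 8 t^{2}$ ($J{\left(t \right)} = - 8 t t = - 8 t^{2}$)
$\frac{1}{-349 + J{\left(-1 \right)}} + 3 \cdot 13 = \frac{1}{-349 - 8 \left(-1\right)^{2}} + 3 \cdot 13 = \frac{1}{-349 - 8} + 39 = \frac{1}{-357} + 39 = - \frac{1}{357} + 39 = \frac{13922}{357}$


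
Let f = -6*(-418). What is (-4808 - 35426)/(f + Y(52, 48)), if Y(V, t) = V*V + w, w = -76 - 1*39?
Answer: -40234/5097 ≈ -7.8937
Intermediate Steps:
w = -115 (w = -76 - 39 = -115)
f = 2508
Y(V, t) = -115 + V² (Y(V, t) = V*V - 115 = V² - 115 = -115 + V²)
(-4808 - 35426)/(f + Y(52, 48)) = (-4808 - 35426)/(2508 + (-115 + 52²)) = -40234/(2508 + (-115 + 2704)) = -40234/(2508 + 2589) = -40234/5097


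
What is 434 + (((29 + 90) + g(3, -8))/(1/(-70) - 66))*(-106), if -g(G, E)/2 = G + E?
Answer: 2962694/4621 ≈ 641.14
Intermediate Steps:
g(G, E) = -2*E - 2*G (g(G, E) = -2*(G + E) = -2*(E + G) = -2*E - 2*G)
434 + (((29 + 90) + g(3, -8))/(1/(-70) - 66))*(-106) = 434 + (((29 + 90) + (-2*(-8) - 2*3))/(1/(-70) - 66))*(-106) = 434 + ((119 + (16 - 6))/(-1/70 - 66))*(-106) = 434 + ((119 + 10)/(-4621/70))*(-106) = 434 + (129*(-70/4621))*(-106) = 434 - 9030/4621*(-106) = 434 + 957180/4621 = 2962694/4621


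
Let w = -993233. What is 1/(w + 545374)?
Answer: -1/447859 ≈ -2.2328e-6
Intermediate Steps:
1/(w + 545374) = 1/(-993233 + 545374) = 1/(-447859) = -1/447859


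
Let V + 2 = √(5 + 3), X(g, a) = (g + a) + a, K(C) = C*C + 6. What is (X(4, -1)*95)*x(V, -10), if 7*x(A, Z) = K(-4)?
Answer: 4180/7 ≈ 597.14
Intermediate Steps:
K(C) = 6 + C² (K(C) = C² + 6 = 6 + C²)
X(g, a) = g + 2*a (X(g, a) = (a + g) + a = g + 2*a)
V = -2 + 2*√2 (V = -2 + √(5 + 3) = -2 + √8 = -2 + 2*√2 ≈ 0.82843)
x(A, Z) = 22/7 (x(A, Z) = (6 + (-4)²)/7 = (6 + 16)/7 = (⅐)*22 = 22/7)
(X(4, -1)*95)*x(V, -10) = ((4 + 2*(-1))*95)*(22/7) = ((4 - 2)*95)*(22/7) = (2*95)*(22/7) = 190*(22/7) = 4180/7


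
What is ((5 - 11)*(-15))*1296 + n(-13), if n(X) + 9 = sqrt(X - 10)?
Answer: 116631 + I*sqrt(23) ≈ 1.1663e+5 + 4.7958*I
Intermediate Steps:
n(X) = -9 + sqrt(-10 + X) (n(X) = -9 + sqrt(X - 10) = -9 + sqrt(-10 + X))
((5 - 11)*(-15))*1296 + n(-13) = ((5 - 11)*(-15))*1296 + (-9 + sqrt(-10 - 13)) = -6*(-15)*1296 + (-9 + sqrt(-23)) = 90*1296 + (-9 + I*sqrt(23)) = 116640 + (-9 + I*sqrt(23)) = 116631 + I*sqrt(23)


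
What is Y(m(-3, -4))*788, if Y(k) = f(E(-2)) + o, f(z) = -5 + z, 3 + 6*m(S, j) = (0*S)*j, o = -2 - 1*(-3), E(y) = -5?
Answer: -7092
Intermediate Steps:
o = 1 (o = -2 + 3 = 1)
m(S, j) = -1/2 (m(S, j) = -1/2 + ((0*S)*j)/6 = -1/2 + (0*j)/6 = -1/2 + (1/6)*0 = -1/2 + 0 = -1/2)
Y(k) = -9 (Y(k) = (-5 - 5) + 1 = -10 + 1 = -9)
Y(m(-3, -4))*788 = -9*788 = -7092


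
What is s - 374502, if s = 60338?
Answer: -314164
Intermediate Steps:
s - 374502 = 60338 - 374502 = -314164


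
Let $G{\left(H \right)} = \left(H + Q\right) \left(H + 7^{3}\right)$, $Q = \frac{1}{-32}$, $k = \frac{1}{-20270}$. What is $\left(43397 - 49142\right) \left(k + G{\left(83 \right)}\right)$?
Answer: $- \frac{6585487200033}{32432} \approx -2.0306 \cdot 10^{8}$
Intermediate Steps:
$k = - \frac{1}{20270} \approx -4.9334 \cdot 10^{-5}$
$Q = - \frac{1}{32} \approx -0.03125$
$G{\left(H \right)} = \left(343 + H\right) \left(- \frac{1}{32} + H\right)$ ($G{\left(H \right)} = \left(H - \frac{1}{32}\right) \left(H + 7^{3}\right) = \left(- \frac{1}{32} + H\right) \left(H + 343\right) = \left(- \frac{1}{32} + H\right) \left(343 + H\right) = \left(343 + H\right) \left(- \frac{1}{32} + H\right)$)
$\left(43397 - 49142\right) \left(k + G{\left(83 \right)}\right) = \left(43397 - 49142\right) \left(- \frac{1}{20270} + \left(- \frac{343}{32} + 83^{2} + \frac{10975}{32} \cdot 83\right)\right) = - 5745 \left(- \frac{1}{20270} + \left(- \frac{343}{32} + 6889 + \frac{910925}{32}\right)\right) = - 5745 \left(- \frac{1}{20270} + \frac{565515}{16}\right) = \left(-5745\right) \frac{5731494517}{162160} = - \frac{6585487200033}{32432}$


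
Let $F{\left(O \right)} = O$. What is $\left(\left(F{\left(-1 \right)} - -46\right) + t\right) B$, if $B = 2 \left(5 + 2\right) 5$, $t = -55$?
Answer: $-700$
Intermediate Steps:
$B = 70$ ($B = 2 \cdot 7 \cdot 5 = 14 \cdot 5 = 70$)
$\left(\left(F{\left(-1 \right)} - -46\right) + t\right) B = \left(\left(-1 - -46\right) - 55\right) 70 = \left(\left(-1 + 46\right) - 55\right) 70 = \left(45 - 55\right) 70 = \left(-10\right) 70 = -700$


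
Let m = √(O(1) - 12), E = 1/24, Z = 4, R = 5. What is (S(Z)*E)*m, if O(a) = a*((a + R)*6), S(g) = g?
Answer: √6/3 ≈ 0.81650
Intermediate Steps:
E = 1/24 ≈ 0.041667
O(a) = a*(30 + 6*a) (O(a) = a*((a + 5)*6) = a*((5 + a)*6) = a*(30 + 6*a))
m = 2*√6 (m = √(6*1*(5 + 1) - 12) = √(6*1*6 - 12) = √(36 - 12) = √24 = 2*√6 ≈ 4.8990)
(S(Z)*E)*m = (4*(1/24))*(2*√6) = (2*√6)/6 = √6/3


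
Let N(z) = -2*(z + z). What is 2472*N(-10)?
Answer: 98880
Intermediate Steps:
N(z) = -4*z
2472*N(-10) = 2472*(-4*(-10)) = 2472*40 = 98880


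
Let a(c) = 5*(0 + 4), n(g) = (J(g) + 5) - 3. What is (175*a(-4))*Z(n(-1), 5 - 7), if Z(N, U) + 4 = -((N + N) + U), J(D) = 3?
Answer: -42000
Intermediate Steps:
n(g) = 5 (n(g) = (3 + 5) - 3 = 8 - 3 = 5)
Z(N, U) = -4 - U - 2*N (Z(N, U) = -4 - ((N + N) + U) = -4 - (2*N + U) = -4 - (U + 2*N) = -4 + (-U - 2*N) = -4 - U - 2*N)
a(c) = 20 (a(c) = 5*4 = 20)
(175*a(-4))*Z(n(-1), 5 - 7) = (175*20)*(-4 - (5 - 7) - 2*5) = 3500*(-4 - 1*(-2) - 10) = 3500*(-4 + 2 - 10) = 3500*(-12) = -42000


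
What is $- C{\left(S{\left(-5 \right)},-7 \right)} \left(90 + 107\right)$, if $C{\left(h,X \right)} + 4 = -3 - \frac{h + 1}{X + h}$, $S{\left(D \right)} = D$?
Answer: $\frac{4334}{3} \approx 1444.7$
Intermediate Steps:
$C{\left(h,X \right)} = -7 - \frac{1 + h}{X + h}$ ($C{\left(h,X \right)} = -4 - \left(3 + \frac{h + 1}{X + h}\right) = -4 - \left(3 + \frac{1 + h}{X + h}\right) = -7 - \frac{1 + h}{X + h}$)
$- C{\left(S{\left(-5 \right)},-7 \right)} \left(90 + 107\right) = - \frac{-1 - -40 - -49}{-7 - 5} \left(90 + 107\right) = - \frac{-1 + 40 + 49}{-12} \cdot 197 = - \frac{\left(-1\right) 88}{12} \cdot 197 = \left(-1\right) \left(- \frac{22}{3}\right) 197 = \frac{22}{3} \cdot 197 = \frac{4334}{3}$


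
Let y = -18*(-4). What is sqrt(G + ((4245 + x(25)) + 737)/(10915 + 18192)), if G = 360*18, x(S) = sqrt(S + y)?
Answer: sqrt(5490114080594 + 29107*sqrt(97))/29107 ≈ 80.500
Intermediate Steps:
y = 72
x(S) = sqrt(72 + S) (x(S) = sqrt(S + 72) = sqrt(72 + S))
G = 6480
sqrt(G + ((4245 + x(25)) + 737)/(10915 + 18192)) = sqrt(6480 + ((4245 + sqrt(72 + 25)) + 737)/(10915 + 18192)) = sqrt(6480 + ((4245 + sqrt(97)) + 737)/29107) = sqrt(6480 + (4982 + sqrt(97))*(1/29107)) = sqrt(6480 + (4982/29107 + sqrt(97)/29107)) = sqrt(188618342/29107 + sqrt(97)/29107)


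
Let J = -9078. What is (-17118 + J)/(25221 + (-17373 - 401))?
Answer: -26196/7447 ≈ -3.5177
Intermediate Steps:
(-17118 + J)/(25221 + (-17373 - 401)) = (-17118 - 9078)/(25221 + (-17373 - 401)) = -26196/(25221 - 17774) = -26196/7447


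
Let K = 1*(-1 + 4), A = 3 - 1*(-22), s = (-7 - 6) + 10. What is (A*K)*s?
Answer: -225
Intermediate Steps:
s = -3 (s = -13 + 10 = -3)
A = 25 (A = 3 + 22 = 25)
K = 3 (K = 1*3 = 3)
(A*K)*s = (25*3)*(-3) = 75*(-3) = -225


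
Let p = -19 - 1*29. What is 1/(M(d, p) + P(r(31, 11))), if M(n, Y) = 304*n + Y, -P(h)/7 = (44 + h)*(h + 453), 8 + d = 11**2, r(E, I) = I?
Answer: -1/144336 ≈ -6.9283e-6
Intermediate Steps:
d = 113 (d = -8 + 11**2 = -8 + 121 = 113)
P(h) = -7*(44 + h)*(453 + h) (P(h) = -7*(44 + h)*(h + 453) = -7*(44 + h)*(453 + h))
p = -48 (p = -19 - 29 = -48)
M(n, Y) = Y + 304*n
1/(M(d, p) + P(r(31, 11))) = 1/((-48 + 304*113) + (-139524 - 3479*11 - 7*11**2)) = 1/((-48 + 34352) + (-139524 - 38269 - 7*121)) = 1/(34304 + (-139524 - 38269 - 847)) = 1/(34304 - 178640) = 1/(-144336) = -1/144336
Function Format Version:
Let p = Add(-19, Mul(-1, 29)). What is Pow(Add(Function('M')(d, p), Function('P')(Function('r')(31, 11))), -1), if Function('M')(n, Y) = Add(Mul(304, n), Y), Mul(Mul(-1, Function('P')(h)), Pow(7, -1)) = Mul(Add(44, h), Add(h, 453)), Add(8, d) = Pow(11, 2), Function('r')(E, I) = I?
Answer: Rational(-1, 144336) ≈ -6.9283e-6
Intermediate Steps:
d = 113 (d = Add(-8, Pow(11, 2)) = Add(-8, 121) = 113)
Function('P')(h) = Mul(-7, Add(44, h), Add(453, h)) (Function('P')(h) = Mul(-7, Mul(Add(44, h), Add(h, 453))) = Mul(-7, Mul(Add(44, h), Add(453, h))) = Mul(-7, Add(44, h), Add(453, h)))
p = -48 (p = Add(-19, -29) = -48)
Function('M')(n, Y) = Add(Y, Mul(304, n))
Pow(Add(Function('M')(d, p), Function('P')(Function('r')(31, 11))), -1) = Pow(Add(Add(-48, Mul(304, 113)), Add(-139524, Mul(-3479, 11), Mul(-7, Pow(11, 2)))), -1) = Pow(Add(Add(-48, 34352), Add(-139524, -38269, Mul(-7, 121))), -1) = Pow(Add(34304, Add(-139524, -38269, -847)), -1) = Pow(Add(34304, -178640), -1) = Pow(-144336, -1) = Rational(-1, 144336)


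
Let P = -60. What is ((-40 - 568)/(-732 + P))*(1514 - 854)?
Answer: 1520/3 ≈ 506.67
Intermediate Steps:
((-40 - 568)/(-732 + P))*(1514 - 854) = ((-40 - 568)/(-732 - 60))*(1514 - 854) = -608/(-792)*660 = -608*(-1/792)*660 = (76/99)*660 = 1520/3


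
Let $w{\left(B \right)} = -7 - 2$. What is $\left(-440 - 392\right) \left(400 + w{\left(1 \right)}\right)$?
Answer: $-325312$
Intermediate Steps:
$w{\left(B \right)} = -9$
$\left(-440 - 392\right) \left(400 + w{\left(1 \right)}\right) = \left(-440 - 392\right) \left(400 - 9\right) = \left(-832\right) 391 = -325312$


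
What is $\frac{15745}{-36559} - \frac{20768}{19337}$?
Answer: $- \frac{1063718377}{706941383} \approx -1.5047$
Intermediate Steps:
$\frac{15745}{-36559} - \frac{20768}{19337} = 15745 \left(- \frac{1}{36559}\right) - \frac{20768}{19337} = - \frac{15745}{36559} - \frac{20768}{19337} = - \frac{1063718377}{706941383}$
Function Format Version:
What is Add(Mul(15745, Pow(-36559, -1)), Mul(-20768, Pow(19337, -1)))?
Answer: Rational(-1063718377, 706941383) ≈ -1.5047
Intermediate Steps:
Add(Mul(15745, Pow(-36559, -1)), Mul(-20768, Pow(19337, -1))) = Add(Mul(15745, Rational(-1, 36559)), Mul(-20768, Rational(1, 19337))) = Add(Rational(-15745, 36559), Rational(-20768, 19337)) = Rational(-1063718377, 706941383)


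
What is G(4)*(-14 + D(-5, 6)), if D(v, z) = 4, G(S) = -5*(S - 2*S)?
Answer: -200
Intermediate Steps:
G(S) = 5*S (G(S) = -(-5)*S = 5*S)
G(4)*(-14 + D(-5, 6)) = (5*4)*(-14 + 4) = 20*(-10) = -200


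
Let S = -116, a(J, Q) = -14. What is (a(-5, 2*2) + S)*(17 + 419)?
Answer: -56680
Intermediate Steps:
(a(-5, 2*2) + S)*(17 + 419) = (-14 - 116)*(17 + 419) = -130*436 = -56680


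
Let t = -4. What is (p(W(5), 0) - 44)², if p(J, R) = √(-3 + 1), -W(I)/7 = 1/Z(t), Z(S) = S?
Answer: (44 - I*√2)² ≈ 1934.0 - 124.45*I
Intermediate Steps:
W(I) = 7/4 (W(I) = -7/(-4) = -7*(-¼) = 7/4)
p(J, R) = I*√2 (p(J, R) = √(-2) = I*√2)
(p(W(5), 0) - 44)² = (I*√2 - 44)² = (-44 + I*√2)²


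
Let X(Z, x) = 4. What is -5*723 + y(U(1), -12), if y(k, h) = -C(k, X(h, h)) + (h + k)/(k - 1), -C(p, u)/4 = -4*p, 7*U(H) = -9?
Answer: -401925/112 ≈ -3588.6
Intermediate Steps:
U(H) = -9/7 (U(H) = (⅐)*(-9) = -9/7)
C(p, u) = 16*p (C(p, u) = -(-16)*p = 16*p)
y(k, h) = -16*k + (h + k)/(-1 + k) (y(k, h) = -16*k + (h + k)/(k - 1) = -16*k + (h + k)/(-1 + k))
-5*723 + y(U(1), -12) = -5*723 + (-12 - 16*(-9/7)² + 17*(-9/7))/(-1 - 9/7) = -3615 + (-12 - 16*81/49 - 153/7)/(-16/7) = -3615 - 7*(-12 - 1296/49 - 153/7)/16 = -3615 - 7/16*(-2955/49) = -3615 + 2955/112 = -401925/112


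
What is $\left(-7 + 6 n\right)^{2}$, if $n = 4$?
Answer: $289$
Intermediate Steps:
$\left(-7 + 6 n\right)^{2} = \left(-7 + 6 \cdot 4\right)^{2} = \left(-7 + 24\right)^{2} = 17^{2} = 289$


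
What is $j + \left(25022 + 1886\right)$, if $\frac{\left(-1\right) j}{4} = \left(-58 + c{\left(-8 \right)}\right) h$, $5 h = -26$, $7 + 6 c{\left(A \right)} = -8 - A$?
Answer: $\frac{77032}{3} \approx 25677.0$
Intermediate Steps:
$c{\left(A \right)} = - \frac{5}{2} - \frac{A}{6}$ ($c{\left(A \right)} = - \frac{7}{6} + \frac{-8 - A}{6} = - \frac{7}{6} - \left(\frac{4}{3} + \frac{A}{6}\right) = - \frac{5}{2} - \frac{A}{6}$)
$h = - \frac{26}{5}$ ($h = \frac{1}{5} \left(-26\right) = - \frac{26}{5} \approx -5.2$)
$j = - \frac{3692}{3}$ ($j = - 4 \left(-58 - \frac{7}{6}\right) \left(- \frac{26}{5}\right) = - 4 \left(\left(- \frac{355}{6}\right) \left(- \frac{26}{5}\right)\right) = \left(-4\right) \frac{923}{3} = - \frac{3692}{3} \approx -1230.7$)
$j + \left(25022 + 1886\right) = - \frac{3692}{3} + \left(25022 + 1886\right) = - \frac{3692}{3} + 26908 = \frac{77032}{3}$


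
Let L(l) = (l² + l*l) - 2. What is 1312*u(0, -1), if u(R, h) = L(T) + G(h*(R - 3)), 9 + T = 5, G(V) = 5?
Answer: 45920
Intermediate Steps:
T = -4 (T = -9 + 5 = -4)
L(l) = -2 + 2*l² (L(l) = (l² + l²) - 2 = 2*l² - 2 = -2 + 2*l²)
u(R, h) = 35 (u(R, h) = (-2 + 2*(-4)²) + 5 = (-2 + 2*16) + 5 = (-2 + 32) + 5 = 30 + 5 = 35)
1312*u(0, -1) = 1312*35 = 45920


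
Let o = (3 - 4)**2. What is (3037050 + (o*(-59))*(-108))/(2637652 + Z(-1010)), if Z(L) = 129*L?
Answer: 1521711/1253681 ≈ 1.2138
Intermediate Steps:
o = 1 (o = (-1)**2 = 1)
(3037050 + (o*(-59))*(-108))/(2637652 + Z(-1010)) = (3037050 + (1*(-59))*(-108))/(2637652 + 129*(-1010)) = (3037050 - 59*(-108))/(2637652 - 130290) = (3037050 + 6372)/2507362 = 3043422*(1/2507362) = 1521711/1253681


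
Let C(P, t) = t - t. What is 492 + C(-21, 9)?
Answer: 492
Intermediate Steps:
C(P, t) = 0
492 + C(-21, 9) = 492 + 0 = 492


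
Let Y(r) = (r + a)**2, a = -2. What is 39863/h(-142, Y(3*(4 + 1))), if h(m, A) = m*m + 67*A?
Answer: 39863/31487 ≈ 1.2660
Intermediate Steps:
Y(r) = (-2 + r)**2 (Y(r) = (r - 2)**2 = (-2 + r)**2)
h(m, A) = m**2 + 67*A
39863/h(-142, Y(3*(4 + 1))) = 39863/((-142)**2 + 67*(-2 + 3*(4 + 1))**2) = 39863/(20164 + 67*(-2 + 3*5)**2) = 39863/(20164 + 67*(-2 + 15)**2) = 39863/(20164 + 67*13**2) = 39863/(20164 + 67*169) = 39863/(20164 + 11323) = 39863/31487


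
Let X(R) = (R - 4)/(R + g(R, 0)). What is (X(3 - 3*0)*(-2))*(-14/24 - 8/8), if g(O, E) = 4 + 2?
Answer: -19/54 ≈ -0.35185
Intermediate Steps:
g(O, E) = 6
X(R) = (-4 + R)/(6 + R) (X(R) = (R - 4)/(R + 6) = (-4 + R)/(6 + R))
(X(3 - 3*0)*(-2))*(-14/24 - 8/8) = (((-4 + (3 - 3*0))/(6 + (3 - 3*0)))*(-2))*(-14/24 - 8/8) = (((-4 + (3 + 0))/(6 + (3 + 0)))*(-2))*(-14*1/24 - 8*⅛) = (((-4 + 3)/(6 + 3))*(-2))*(-7/12 - 1) = ((-1/9)*(-2))*(-19/12) = (((⅑)*(-1))*(-2))*(-19/12) = -⅑*(-2)*(-19/12) = (2/9)*(-19/12) = -19/54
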